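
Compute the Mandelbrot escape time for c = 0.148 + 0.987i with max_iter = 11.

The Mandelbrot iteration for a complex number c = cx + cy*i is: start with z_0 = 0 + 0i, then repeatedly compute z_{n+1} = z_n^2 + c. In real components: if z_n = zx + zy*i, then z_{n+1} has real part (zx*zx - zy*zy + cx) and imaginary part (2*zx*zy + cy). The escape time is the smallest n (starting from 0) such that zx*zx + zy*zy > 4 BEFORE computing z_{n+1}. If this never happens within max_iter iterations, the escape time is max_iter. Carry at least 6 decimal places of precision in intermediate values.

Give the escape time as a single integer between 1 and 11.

z_0 = 0 + 0i, c = 0.1480 + 0.9870i
Iter 1: z = 0.1480 + 0.9870i, |z|^2 = 0.9961
Iter 2: z = -0.8043 + 1.2792i, |z|^2 = 2.2831
Iter 3: z = -0.8414 + -1.0706i, |z|^2 = 1.8540
Iter 4: z = -0.2902 + 2.7885i, |z|^2 = 7.8599
Escaped at iteration 4

Answer: 4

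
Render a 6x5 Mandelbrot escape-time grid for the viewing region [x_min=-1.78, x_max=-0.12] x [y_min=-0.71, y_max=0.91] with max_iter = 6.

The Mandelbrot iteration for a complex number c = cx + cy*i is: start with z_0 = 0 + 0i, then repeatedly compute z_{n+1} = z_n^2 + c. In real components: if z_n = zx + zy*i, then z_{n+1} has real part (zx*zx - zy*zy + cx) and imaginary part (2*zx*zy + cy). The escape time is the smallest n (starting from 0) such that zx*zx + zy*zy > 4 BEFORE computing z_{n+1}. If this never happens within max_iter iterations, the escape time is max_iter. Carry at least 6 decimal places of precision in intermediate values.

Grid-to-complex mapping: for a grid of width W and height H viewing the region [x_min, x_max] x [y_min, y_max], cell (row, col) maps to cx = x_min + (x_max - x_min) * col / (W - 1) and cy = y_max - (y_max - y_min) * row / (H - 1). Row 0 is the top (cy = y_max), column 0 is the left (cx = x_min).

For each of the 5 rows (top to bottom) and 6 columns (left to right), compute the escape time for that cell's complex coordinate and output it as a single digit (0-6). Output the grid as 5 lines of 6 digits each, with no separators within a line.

Answer: 233456
335666
466666
456666
233466

Derivation:
(row=0, col=0): c = -1.7800 + 0.9100i → escape time 2
(row=0, col=1): c = -1.4480 + 0.9100i → escape time 3
(row=0, col=2): c = -1.1160 + 0.9100i → escape time 3
(row=0, col=3): c = -0.7840 + 0.9100i → escape time 4
(row=0, col=4): c = -0.4520 + 0.9100i → escape time 5
(row=0, col=5): c = -0.1200 + 0.9100i → escape time 6
(row=1, col=0): c = -1.7800 + 0.5050i → escape time 3
(row=1, col=1): c = -1.4480 + 0.5050i → escape time 3
(row=1, col=2): c = -1.1160 + 0.5050i → escape time 5
(row=1, col=3): c = -0.7840 + 0.5050i → escape time 6
(row=1, col=4): c = -0.4520 + 0.5050i → escape time 6
(row=1, col=5): c = -0.1200 + 0.5050i → escape time 6
(row=2, col=0): c = -1.7800 + 0.1000i → escape time 4
(row=2, col=1): c = -1.4480 + 0.1000i → escape time 6
(row=2, col=2): c = -1.1160 + 0.1000i → escape time 6
(row=2, col=3): c = -0.7840 + 0.1000i → escape time 6
(row=2, col=4): c = -0.4520 + 0.1000i → escape time 6
(row=2, col=5): c = -0.1200 + 0.1000i → escape time 6
(row=3, col=0): c = -1.7800 + -0.3050i → escape time 4
(row=3, col=1): c = -1.4480 + -0.3050i → escape time 5
(row=3, col=2): c = -1.1160 + -0.3050i → escape time 6
(row=3, col=3): c = -0.7840 + -0.3050i → escape time 6
(row=3, col=4): c = -0.4520 + -0.3050i → escape time 6
(row=3, col=5): c = -0.1200 + -0.3050i → escape time 6
(row=4, col=0): c = -1.7800 + -0.7100i → escape time 2
(row=4, col=1): c = -1.4480 + -0.7100i → escape time 3
(row=4, col=2): c = -1.1160 + -0.7100i → escape time 3
(row=4, col=3): c = -0.7840 + -0.7100i → escape time 4
(row=4, col=4): c = -0.4520 + -0.7100i → escape time 6
(row=4, col=5): c = -0.1200 + -0.7100i → escape time 6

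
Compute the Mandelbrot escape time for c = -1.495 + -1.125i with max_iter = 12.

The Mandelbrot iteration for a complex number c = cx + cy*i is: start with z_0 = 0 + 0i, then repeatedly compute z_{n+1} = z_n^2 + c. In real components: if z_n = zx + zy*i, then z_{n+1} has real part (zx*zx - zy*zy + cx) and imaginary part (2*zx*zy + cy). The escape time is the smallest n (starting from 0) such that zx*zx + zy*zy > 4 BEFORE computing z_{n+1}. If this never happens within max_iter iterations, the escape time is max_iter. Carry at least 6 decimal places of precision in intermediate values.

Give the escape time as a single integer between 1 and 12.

Answer: 2

Derivation:
z_0 = 0 + 0i, c = -1.4950 + -1.1250i
Iter 1: z = -1.4950 + -1.1250i, |z|^2 = 3.5007
Iter 2: z = -0.5256 + 2.2388i, |z|^2 = 5.2883
Escaped at iteration 2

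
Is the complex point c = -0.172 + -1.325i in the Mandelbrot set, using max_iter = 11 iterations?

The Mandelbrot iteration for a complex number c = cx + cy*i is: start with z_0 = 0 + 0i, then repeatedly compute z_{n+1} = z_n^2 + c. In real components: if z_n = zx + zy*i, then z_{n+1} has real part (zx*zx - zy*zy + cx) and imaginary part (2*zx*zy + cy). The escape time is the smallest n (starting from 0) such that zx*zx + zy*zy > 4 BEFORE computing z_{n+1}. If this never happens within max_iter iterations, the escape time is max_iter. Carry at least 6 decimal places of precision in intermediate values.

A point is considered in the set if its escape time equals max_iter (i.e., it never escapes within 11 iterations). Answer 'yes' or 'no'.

z_0 = 0 + 0i, c = -0.1720 + -1.3250i
Iter 1: z = -0.1720 + -1.3250i, |z|^2 = 1.7852
Iter 2: z = -1.8980 + -0.8692i, |z|^2 = 4.3581
Escaped at iteration 2

Answer: no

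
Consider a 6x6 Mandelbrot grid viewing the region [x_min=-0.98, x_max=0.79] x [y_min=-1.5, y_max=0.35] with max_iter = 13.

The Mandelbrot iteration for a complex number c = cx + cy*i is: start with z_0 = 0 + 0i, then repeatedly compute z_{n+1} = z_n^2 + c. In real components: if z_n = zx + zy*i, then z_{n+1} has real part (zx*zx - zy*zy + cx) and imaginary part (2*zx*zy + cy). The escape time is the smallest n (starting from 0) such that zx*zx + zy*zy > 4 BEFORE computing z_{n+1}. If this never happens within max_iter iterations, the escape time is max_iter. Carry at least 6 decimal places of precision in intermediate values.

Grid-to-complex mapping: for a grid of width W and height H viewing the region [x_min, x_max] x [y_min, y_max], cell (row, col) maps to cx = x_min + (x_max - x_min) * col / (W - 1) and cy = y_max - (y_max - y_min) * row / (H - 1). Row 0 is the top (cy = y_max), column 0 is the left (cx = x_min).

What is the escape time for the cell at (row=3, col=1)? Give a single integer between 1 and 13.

z_0 = 0 + 0i, c = -0.6260 + -0.7600i
Iter 1: z = -0.6260 + -0.7600i, |z|^2 = 0.9695
Iter 2: z = -0.8117 + 0.1915i, |z|^2 = 0.6956
Iter 3: z = -0.0038 + -1.0709i, |z|^2 = 1.1469
Iter 4: z = -1.7729 + -0.7519i, |z|^2 = 3.7084
Iter 5: z = 1.9517 + 1.9060i, |z|^2 = 7.4420
Escaped at iteration 5

Answer: 5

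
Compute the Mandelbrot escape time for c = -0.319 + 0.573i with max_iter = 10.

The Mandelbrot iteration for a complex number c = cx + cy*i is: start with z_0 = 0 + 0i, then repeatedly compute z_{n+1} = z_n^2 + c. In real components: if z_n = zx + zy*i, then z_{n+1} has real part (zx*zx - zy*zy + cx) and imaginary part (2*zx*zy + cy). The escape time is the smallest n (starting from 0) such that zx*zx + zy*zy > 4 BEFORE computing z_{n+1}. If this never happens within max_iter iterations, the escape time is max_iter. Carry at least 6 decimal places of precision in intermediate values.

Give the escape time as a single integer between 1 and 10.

z_0 = 0 + 0i, c = -0.3190 + 0.5730i
Iter 1: z = -0.3190 + 0.5730i, |z|^2 = 0.4301
Iter 2: z = -0.5456 + 0.2074i, |z|^2 = 0.3407
Iter 3: z = -0.0644 + 0.3467i, |z|^2 = 0.1243
Iter 4: z = -0.4350 + 0.5284i, |z|^2 = 0.4684
Iter 5: z = -0.4089 + 0.1133i, |z|^2 = 0.1800
Iter 6: z = -0.1646 + 0.4804i, |z|^2 = 0.2578
Iter 7: z = -0.5226 + 0.4148i, |z|^2 = 0.4452
Iter 8: z = -0.2179 + 0.1394i, |z|^2 = 0.0669
Iter 9: z = -0.2909 + 0.5122i, |z|^2 = 0.3470

Answer: 10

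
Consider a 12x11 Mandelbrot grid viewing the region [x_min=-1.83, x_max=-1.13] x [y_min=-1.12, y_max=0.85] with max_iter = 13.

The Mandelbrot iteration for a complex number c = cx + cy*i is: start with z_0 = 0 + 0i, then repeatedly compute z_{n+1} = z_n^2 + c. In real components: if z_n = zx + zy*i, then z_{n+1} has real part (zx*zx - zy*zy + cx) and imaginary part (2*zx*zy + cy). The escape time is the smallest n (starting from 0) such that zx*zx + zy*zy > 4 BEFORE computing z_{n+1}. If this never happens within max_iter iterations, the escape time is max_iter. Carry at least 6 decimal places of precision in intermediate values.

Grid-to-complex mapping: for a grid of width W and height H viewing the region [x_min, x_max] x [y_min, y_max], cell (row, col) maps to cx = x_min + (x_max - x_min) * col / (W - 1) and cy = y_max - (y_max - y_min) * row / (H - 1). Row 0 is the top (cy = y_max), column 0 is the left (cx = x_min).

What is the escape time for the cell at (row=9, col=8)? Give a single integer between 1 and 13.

Answer: 3

Derivation:
z_0 = 0 + 0i, c = -1.3209 + -0.9230i
Iter 1: z = -1.3209 + -0.9230i, |z|^2 = 2.5967
Iter 2: z = -0.4280 + 1.5154i, |z|^2 = 2.4796
Iter 3: z = -3.4341 + -2.2203i, |z|^2 = 16.7229
Escaped at iteration 3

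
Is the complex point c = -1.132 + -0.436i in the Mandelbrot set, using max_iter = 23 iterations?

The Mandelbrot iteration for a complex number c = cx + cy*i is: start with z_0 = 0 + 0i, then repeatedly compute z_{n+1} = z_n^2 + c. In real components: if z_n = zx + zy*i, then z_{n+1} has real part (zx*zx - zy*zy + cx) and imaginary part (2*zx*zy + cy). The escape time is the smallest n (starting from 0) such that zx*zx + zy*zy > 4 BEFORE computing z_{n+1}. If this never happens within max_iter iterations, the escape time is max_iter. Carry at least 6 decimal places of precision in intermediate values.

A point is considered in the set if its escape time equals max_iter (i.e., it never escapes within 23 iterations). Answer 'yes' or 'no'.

Answer: no

Derivation:
z_0 = 0 + 0i, c = -1.1320 + -0.4360i
Iter 1: z = -1.1320 + -0.4360i, |z|^2 = 1.4715
Iter 2: z = -0.0407 + 0.5511i, |z|^2 = 0.3054
Iter 3: z = -1.4341 + -0.4808i, |z|^2 = 2.2877
Iter 4: z = 0.6933 + 0.9431i, |z|^2 = 1.3701
Iter 5: z = -1.5407 + 0.8717i, |z|^2 = 3.1336
Iter 6: z = 0.4818 + -3.1221i, |z|^2 = 9.9798
Escaped at iteration 6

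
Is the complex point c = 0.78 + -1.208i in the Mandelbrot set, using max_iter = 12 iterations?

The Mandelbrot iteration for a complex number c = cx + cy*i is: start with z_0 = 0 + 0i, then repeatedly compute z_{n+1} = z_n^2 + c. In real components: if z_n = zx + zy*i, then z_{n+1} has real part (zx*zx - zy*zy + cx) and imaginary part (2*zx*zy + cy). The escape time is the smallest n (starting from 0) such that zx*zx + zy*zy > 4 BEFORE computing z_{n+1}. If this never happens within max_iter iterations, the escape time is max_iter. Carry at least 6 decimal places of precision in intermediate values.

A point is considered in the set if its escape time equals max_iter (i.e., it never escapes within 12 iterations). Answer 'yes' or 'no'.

z_0 = 0 + 0i, c = 0.7800 + -1.2080i
Iter 1: z = 0.7800 + -1.2080i, |z|^2 = 2.0677
Iter 2: z = -0.0709 + -3.0925i, |z|^2 = 9.5685
Escaped at iteration 2

Answer: no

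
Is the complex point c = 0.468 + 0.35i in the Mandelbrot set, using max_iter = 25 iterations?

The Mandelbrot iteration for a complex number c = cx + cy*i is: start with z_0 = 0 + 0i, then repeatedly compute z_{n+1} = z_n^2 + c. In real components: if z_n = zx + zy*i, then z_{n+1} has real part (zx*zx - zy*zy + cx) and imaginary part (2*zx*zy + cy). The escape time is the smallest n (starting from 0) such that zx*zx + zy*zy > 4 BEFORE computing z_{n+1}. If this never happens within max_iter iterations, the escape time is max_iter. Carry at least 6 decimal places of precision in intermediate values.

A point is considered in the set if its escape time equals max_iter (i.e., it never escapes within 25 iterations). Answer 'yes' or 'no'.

Answer: no

Derivation:
z_0 = 0 + 0i, c = 0.4680 + 0.3500i
Iter 1: z = 0.4680 + 0.3500i, |z|^2 = 0.3415
Iter 2: z = 0.5645 + 0.6776i, |z|^2 = 0.7778
Iter 3: z = 0.3275 + 1.1150i, |z|^2 = 1.3506
Iter 4: z = -0.6680 + 1.0805i, |z|^2 = 1.6137
Iter 5: z = -0.2531 + -1.0936i, |z|^2 = 1.2599
Iter 6: z = -0.6638 + 0.9036i, |z|^2 = 1.2571
Iter 7: z = 0.0922 + -0.8496i, |z|^2 = 0.7304
Iter 8: z = -0.2454 + 0.1934i, |z|^2 = 0.0976
Iter 9: z = 0.4908 + 0.2551i, |z|^2 = 0.3060
Iter 10: z = 0.6438 + 0.6004i, |z|^2 = 0.7750
Iter 11: z = 0.5220 + 1.1231i, |z|^2 = 1.5339
Iter 12: z = -0.5209 + 1.5225i, |z|^2 = 2.5895
Iter 13: z = -1.5788 + -1.2363i, |z|^2 = 4.0208
Escaped at iteration 13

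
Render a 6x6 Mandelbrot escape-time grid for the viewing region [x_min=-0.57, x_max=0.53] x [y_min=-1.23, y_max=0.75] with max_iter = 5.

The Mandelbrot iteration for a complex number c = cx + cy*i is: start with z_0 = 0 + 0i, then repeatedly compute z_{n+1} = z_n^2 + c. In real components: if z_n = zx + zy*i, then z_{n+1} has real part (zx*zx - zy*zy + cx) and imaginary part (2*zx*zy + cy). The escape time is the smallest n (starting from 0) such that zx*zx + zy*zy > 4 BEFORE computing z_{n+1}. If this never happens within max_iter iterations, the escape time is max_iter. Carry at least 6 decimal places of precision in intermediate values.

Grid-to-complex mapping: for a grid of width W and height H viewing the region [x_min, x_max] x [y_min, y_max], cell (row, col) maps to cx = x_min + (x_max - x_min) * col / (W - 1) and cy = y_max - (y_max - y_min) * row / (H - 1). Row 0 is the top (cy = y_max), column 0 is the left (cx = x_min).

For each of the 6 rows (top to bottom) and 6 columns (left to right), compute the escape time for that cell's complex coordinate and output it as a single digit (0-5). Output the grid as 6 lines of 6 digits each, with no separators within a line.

(row=0, col=0): c = -0.5700 + 0.7500i → escape time 5
(row=0, col=1): c = -0.3500 + 0.7500i → escape time 5
(row=0, col=2): c = -0.1300 + 0.7500i → escape time 5
(row=0, col=3): c = 0.0900 + 0.7500i → escape time 5
(row=0, col=4): c = 0.3100 + 0.7500i → escape time 5
(row=0, col=5): c = 0.5300 + 0.7500i → escape time 3
(row=1, col=0): c = -0.5700 + 0.3540i → escape time 5
(row=1, col=1): c = -0.3500 + 0.3540i → escape time 5
(row=1, col=2): c = -0.1300 + 0.3540i → escape time 5
(row=1, col=3): c = 0.0900 + 0.3540i → escape time 5
(row=1, col=4): c = 0.3100 + 0.3540i → escape time 5
(row=1, col=5): c = 0.5300 + 0.3540i → escape time 5
(row=2, col=0): c = -0.5700 + -0.0420i → escape time 5
(row=2, col=1): c = -0.3500 + -0.0420i → escape time 5
(row=2, col=2): c = -0.1300 + -0.0420i → escape time 5
(row=2, col=3): c = 0.0900 + -0.0420i → escape time 5
(row=2, col=4): c = 0.3100 + -0.0420i → escape time 5
(row=2, col=5): c = 0.5300 + -0.0420i → escape time 5
(row=3, col=0): c = -0.5700 + -0.4380i → escape time 5
(row=3, col=1): c = -0.3500 + -0.4380i → escape time 5
(row=3, col=2): c = -0.1300 + -0.4380i → escape time 5
(row=3, col=3): c = 0.0900 + -0.4380i → escape time 5
(row=3, col=4): c = 0.3100 + -0.4380i → escape time 5
(row=3, col=5): c = 0.5300 + -0.4380i → escape time 4
(row=4, col=0): c = -0.5700 + -0.8340i → escape time 4
(row=4, col=1): c = -0.3500 + -0.8340i → escape time 5
(row=4, col=2): c = -0.1300 + -0.8340i → escape time 5
(row=4, col=3): c = 0.0900 + -0.8340i → escape time 5
(row=4, col=4): c = 0.3100 + -0.8340i → escape time 4
(row=4, col=5): c = 0.5300 + -0.8340i → escape time 3
(row=5, col=0): c = -0.5700 + -1.2300i → escape time 3
(row=5, col=1): c = -0.3500 + -1.2300i → escape time 3
(row=5, col=2): c = -0.1300 + -1.2300i → escape time 3
(row=5, col=3): c = 0.0900 + -1.2300i → escape time 2
(row=5, col=4): c = 0.3100 + -1.2300i → escape time 2
(row=5, col=5): c = 0.5300 + -1.2300i → escape time 2

Answer: 555553
555555
555555
555554
455543
333222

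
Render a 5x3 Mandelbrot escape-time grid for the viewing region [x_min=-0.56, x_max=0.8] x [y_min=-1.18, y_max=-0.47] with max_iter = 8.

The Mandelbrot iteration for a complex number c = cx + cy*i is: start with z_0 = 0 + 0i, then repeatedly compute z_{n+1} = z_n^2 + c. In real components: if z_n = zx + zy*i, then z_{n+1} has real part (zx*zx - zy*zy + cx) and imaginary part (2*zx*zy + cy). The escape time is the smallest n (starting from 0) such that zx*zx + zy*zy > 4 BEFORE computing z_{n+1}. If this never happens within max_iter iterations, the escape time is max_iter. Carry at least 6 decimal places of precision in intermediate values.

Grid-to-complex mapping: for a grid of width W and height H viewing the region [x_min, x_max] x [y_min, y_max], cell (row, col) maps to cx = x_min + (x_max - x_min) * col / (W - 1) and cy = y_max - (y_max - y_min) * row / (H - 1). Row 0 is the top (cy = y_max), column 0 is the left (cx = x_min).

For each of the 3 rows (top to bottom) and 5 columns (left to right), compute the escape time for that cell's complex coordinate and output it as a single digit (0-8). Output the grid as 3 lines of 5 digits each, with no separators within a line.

Answer: 88863
48532
34322

Derivation:
(row=0, col=0): c = -0.5600 + -0.4700i → escape time 8
(row=0, col=1): c = -0.2200 + -0.4700i → escape time 8
(row=0, col=2): c = 0.1200 + -0.4700i → escape time 8
(row=0, col=3): c = 0.4600 + -0.4700i → escape time 6
(row=0, col=4): c = 0.8000 + -0.4700i → escape time 3
(row=1, col=0): c = -0.5600 + -0.8250i → escape time 4
(row=1, col=1): c = -0.2200 + -0.8250i → escape time 8
(row=1, col=2): c = 0.1200 + -0.8250i → escape time 5
(row=1, col=3): c = 0.4600 + -0.8250i → escape time 3
(row=1, col=4): c = 0.8000 + -0.8250i → escape time 2
(row=2, col=0): c = -0.5600 + -1.1800i → escape time 3
(row=2, col=1): c = -0.2200 + -1.1800i → escape time 4
(row=2, col=2): c = 0.1200 + -1.1800i → escape time 3
(row=2, col=3): c = 0.4600 + -1.1800i → escape time 2
(row=2, col=4): c = 0.8000 + -1.1800i → escape time 2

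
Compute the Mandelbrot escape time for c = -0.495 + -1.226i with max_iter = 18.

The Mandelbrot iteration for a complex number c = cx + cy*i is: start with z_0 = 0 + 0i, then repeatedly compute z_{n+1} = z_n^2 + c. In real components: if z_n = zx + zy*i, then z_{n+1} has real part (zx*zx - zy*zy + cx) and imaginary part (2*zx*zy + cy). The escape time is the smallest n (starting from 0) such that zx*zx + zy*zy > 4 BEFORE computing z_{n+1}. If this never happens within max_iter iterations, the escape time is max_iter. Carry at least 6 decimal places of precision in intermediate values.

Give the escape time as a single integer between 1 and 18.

Answer: 3

Derivation:
z_0 = 0 + 0i, c = -0.4950 + -1.2260i
Iter 1: z = -0.4950 + -1.2260i, |z|^2 = 1.7481
Iter 2: z = -1.7531 + -0.0123i, |z|^2 = 3.0733
Iter 3: z = 2.5780 + -1.1830i, |z|^2 = 8.0458
Escaped at iteration 3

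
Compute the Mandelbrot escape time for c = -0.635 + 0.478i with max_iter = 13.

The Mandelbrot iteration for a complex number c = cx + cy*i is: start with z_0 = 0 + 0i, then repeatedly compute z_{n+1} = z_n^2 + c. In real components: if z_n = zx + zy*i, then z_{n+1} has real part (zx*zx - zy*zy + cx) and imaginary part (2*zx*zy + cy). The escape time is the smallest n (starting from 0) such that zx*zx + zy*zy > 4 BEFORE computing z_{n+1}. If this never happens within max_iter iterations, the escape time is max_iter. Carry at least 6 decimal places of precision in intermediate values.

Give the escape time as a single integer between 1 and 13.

z_0 = 0 + 0i, c = -0.6350 + 0.4780i
Iter 1: z = -0.6350 + 0.4780i, |z|^2 = 0.6317
Iter 2: z = -0.4603 + -0.1291i, |z|^2 = 0.2285
Iter 3: z = -0.4398 + 0.5968i, |z|^2 = 0.5496
Iter 4: z = -0.7977 + -0.0470i, |z|^2 = 0.6386
Iter 5: z = -0.0008 + 0.5529i, |z|^2 = 0.3057
Iter 6: z = -0.9407 + 0.4771i, |z|^2 = 1.1126
Iter 7: z = 0.0224 + -0.4196i, |z|^2 = 0.1766
Iter 8: z = -0.8106 + 0.4592i, |z|^2 = 0.8679
Iter 9: z = -0.1888 + -0.2665i, |z|^2 = 0.1067
Iter 10: z = -0.6703 + 0.5786i, |z|^2 = 0.7842
Iter 11: z = -0.5205 + -0.2978i, |z|^2 = 0.3595
Iter 12: z = -0.4528 + 0.7880i, |z|^2 = 0.8259

Answer: 13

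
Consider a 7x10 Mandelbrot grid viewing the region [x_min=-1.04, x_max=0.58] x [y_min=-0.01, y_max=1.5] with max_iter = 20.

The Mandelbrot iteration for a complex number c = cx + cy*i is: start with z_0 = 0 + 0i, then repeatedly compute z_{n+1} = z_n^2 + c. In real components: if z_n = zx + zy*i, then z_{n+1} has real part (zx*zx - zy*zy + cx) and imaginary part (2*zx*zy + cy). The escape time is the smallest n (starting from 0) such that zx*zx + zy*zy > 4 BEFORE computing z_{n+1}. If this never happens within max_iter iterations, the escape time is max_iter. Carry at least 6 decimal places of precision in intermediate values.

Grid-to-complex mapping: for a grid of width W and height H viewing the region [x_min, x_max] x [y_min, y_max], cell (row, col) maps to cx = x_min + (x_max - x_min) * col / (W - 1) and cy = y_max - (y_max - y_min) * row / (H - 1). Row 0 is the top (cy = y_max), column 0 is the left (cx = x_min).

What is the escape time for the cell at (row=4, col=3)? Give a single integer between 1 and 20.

z_0 = 0 + 0i, c = -0.2300 + 0.8289i
Iter 1: z = -0.2300 + 0.8289i, |z|^2 = 0.7400
Iter 2: z = -0.8642 + 0.4476i, |z|^2 = 0.9471
Iter 3: z = 0.3164 + 0.0553i, |z|^2 = 0.1032
Iter 4: z = -0.1329 + 0.8639i, |z|^2 = 0.7640
Iter 5: z = -0.9586 + 0.5992i, |z|^2 = 1.2780
Iter 6: z = 0.3299 + -0.3199i, |z|^2 = 0.2112
Iter 7: z = -0.2235 + 0.6178i, |z|^2 = 0.4316
Iter 8: z = -0.5617 + 0.5527i, |z|^2 = 0.6210
Iter 9: z = -0.2200 + 0.2080i, |z|^2 = 0.0916
Iter 10: z = -0.2249 + 0.7374i, |z|^2 = 0.5943
Iter 11: z = -0.7232 + 0.4973i, |z|^2 = 0.7703
Iter 12: z = 0.0457 + 0.1097i, |z|^2 = 0.0141
Iter 13: z = -0.2399 + 0.8389i, |z|^2 = 0.7614
Iter 14: z = -0.8762 + 0.4263i, |z|^2 = 0.9495
Iter 15: z = 0.3560 + 0.0818i, |z|^2 = 0.1334
Iter 16: z = -0.1100 + 0.8871i, |z|^2 = 0.7991
Iter 17: z = -1.0049 + 0.6338i, |z|^2 = 1.4116
Iter 18: z = 0.3782 + -0.4449i, |z|^2 = 0.3410
Iter 19: z = -0.2850 + 0.4924i, |z|^2 = 0.3236

Answer: 20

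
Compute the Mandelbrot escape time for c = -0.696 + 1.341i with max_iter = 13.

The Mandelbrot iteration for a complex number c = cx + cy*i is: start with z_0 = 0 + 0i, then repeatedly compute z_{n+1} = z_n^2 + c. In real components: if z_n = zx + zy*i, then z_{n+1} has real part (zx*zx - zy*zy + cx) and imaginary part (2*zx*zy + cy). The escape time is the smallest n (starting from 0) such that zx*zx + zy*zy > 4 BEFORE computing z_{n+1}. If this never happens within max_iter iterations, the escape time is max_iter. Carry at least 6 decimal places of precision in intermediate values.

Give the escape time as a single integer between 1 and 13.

Answer: 2

Derivation:
z_0 = 0 + 0i, c = -0.6960 + 1.3410i
Iter 1: z = -0.6960 + 1.3410i, |z|^2 = 2.2827
Iter 2: z = -2.0099 + -0.5257i, |z|^2 = 4.3159
Escaped at iteration 2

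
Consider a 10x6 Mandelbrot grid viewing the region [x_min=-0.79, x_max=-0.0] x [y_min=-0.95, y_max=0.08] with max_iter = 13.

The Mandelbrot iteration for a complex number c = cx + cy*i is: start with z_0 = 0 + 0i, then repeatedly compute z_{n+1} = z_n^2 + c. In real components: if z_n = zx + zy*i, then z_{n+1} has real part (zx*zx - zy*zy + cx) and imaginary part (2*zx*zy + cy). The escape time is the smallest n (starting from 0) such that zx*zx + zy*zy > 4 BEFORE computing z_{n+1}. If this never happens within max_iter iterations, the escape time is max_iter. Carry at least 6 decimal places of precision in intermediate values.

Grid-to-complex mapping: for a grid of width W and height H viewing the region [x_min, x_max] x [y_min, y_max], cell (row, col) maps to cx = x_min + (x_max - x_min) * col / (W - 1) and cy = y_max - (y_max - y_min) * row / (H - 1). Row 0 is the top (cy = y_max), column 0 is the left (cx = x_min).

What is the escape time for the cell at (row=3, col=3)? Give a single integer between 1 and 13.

Answer: 13

Derivation:
z_0 = 0 + 0i, c = -0.5267 + -0.5380i
Iter 1: z = -0.5267 + -0.5380i, |z|^2 = 0.5668
Iter 2: z = -0.5387 + 0.0287i, |z|^2 = 0.2911
Iter 3: z = -0.2373 + -0.5689i, |z|^2 = 0.3800
Iter 4: z = -0.7940 + -0.2680i, |z|^2 = 0.7023
Iter 5: z = 0.0320 + -0.1123i, |z|^2 = 0.0136
Iter 6: z = -0.5383 + -0.5452i, |z|^2 = 0.5870
Iter 7: z = -0.5342 + 0.0489i, |z|^2 = 0.2877
Iter 8: z = -0.2437 + -0.5902i, |z|^2 = 0.4078
Iter 9: z = -0.8157 + -0.2503i, |z|^2 = 0.7279
Iter 10: z = 0.0760 + -0.1297i, |z|^2 = 0.0226
Iter 11: z = -0.5377 + -0.5577i, |z|^2 = 0.6002
Iter 12: z = -0.5486 + 0.0618i, |z|^2 = 0.3047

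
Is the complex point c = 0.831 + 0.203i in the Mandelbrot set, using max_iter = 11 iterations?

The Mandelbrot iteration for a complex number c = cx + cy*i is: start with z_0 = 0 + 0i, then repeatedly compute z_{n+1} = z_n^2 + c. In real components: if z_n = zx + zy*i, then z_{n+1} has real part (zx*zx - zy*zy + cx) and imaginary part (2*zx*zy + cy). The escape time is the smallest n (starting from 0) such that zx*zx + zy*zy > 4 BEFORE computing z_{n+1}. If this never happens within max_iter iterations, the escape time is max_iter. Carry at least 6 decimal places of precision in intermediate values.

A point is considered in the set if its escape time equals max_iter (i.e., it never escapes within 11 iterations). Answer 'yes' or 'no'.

z_0 = 0 + 0i, c = 0.8310 + 0.2030i
Iter 1: z = 0.8310 + 0.2030i, |z|^2 = 0.7318
Iter 2: z = 1.4804 + 0.5404i, |z|^2 = 2.4835
Iter 3: z = 2.7304 + 1.8029i, |z|^2 = 10.7058
Escaped at iteration 3

Answer: no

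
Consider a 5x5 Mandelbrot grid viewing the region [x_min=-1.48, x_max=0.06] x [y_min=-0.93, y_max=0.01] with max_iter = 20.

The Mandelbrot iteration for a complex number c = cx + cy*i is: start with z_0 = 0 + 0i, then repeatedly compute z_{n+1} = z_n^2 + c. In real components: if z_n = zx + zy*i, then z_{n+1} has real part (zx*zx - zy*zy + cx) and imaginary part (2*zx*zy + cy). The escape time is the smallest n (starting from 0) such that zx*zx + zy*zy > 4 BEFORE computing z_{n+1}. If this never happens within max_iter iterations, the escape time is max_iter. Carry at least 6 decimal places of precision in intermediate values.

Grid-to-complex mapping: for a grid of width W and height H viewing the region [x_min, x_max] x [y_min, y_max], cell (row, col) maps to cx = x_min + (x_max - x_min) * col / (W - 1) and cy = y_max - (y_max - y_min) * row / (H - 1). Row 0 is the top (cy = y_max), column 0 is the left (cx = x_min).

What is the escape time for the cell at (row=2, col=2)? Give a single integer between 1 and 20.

z_0 = 0 + 0i, c = -0.7100 + -0.4600i
Iter 1: z = -0.7100 + -0.4600i, |z|^2 = 0.7157
Iter 2: z = -0.4175 + 0.1932i, |z|^2 = 0.2116
Iter 3: z = -0.5730 + -0.6213i, |z|^2 = 0.7144
Iter 4: z = -0.7677 + 0.2521i, |z|^2 = 0.6529
Iter 5: z = -0.1842 + -0.8470i, |z|^2 = 0.7513
Iter 6: z = -1.3935 + -0.1480i, |z|^2 = 1.9637
Iter 7: z = 1.2099 + -0.0476i, |z|^2 = 1.4662
Iter 8: z = 0.7517 + -0.5751i, |z|^2 = 0.8958
Iter 9: z = -0.4757 + -1.3246i, |z|^2 = 1.9809
Iter 10: z = -2.2382 + 0.8003i, |z|^2 = 5.6502
Escaped at iteration 10

Answer: 10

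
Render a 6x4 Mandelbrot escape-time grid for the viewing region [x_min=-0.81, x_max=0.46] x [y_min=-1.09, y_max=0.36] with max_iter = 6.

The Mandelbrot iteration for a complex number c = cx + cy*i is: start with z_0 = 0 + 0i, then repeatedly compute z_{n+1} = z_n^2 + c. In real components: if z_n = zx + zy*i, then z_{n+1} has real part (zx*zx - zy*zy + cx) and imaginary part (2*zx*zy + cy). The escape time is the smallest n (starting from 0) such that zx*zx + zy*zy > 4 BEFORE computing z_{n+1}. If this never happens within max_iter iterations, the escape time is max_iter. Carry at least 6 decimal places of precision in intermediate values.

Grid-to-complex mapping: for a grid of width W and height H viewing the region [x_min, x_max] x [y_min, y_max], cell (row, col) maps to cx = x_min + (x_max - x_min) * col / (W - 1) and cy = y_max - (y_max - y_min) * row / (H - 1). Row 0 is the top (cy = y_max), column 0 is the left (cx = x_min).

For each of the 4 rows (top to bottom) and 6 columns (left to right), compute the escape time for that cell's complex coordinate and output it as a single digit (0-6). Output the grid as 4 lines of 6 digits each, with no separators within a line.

(row=0, col=0): c = -0.8100 + 0.3600i → escape time 6
(row=0, col=1): c = -0.5560 + 0.3600i → escape time 6
(row=0, col=2): c = -0.3020 + 0.3600i → escape time 6
(row=0, col=3): c = -0.0480 + 0.3600i → escape time 6
(row=0, col=4): c = 0.2060 + 0.3600i → escape time 6
(row=0, col=5): c = 0.4600 + 0.3600i → escape time 6
(row=1, col=0): c = -0.8100 + -0.1233i → escape time 6
(row=1, col=1): c = -0.5560 + -0.1233i → escape time 6
(row=1, col=2): c = -0.3020 + -0.1233i → escape time 6
(row=1, col=3): c = -0.0480 + -0.1233i → escape time 6
(row=1, col=4): c = 0.2060 + -0.1233i → escape time 6
(row=1, col=5): c = 0.4600 + -0.1233i → escape time 6
(row=2, col=0): c = -0.8100 + -0.6067i → escape time 5
(row=2, col=1): c = -0.5560 + -0.6067i → escape time 6
(row=2, col=2): c = -0.3020 + -0.6067i → escape time 6
(row=2, col=3): c = -0.0480 + -0.6067i → escape time 6
(row=2, col=4): c = 0.2060 + -0.6067i → escape time 6
(row=2, col=5): c = 0.4600 + -0.6067i → escape time 5
(row=3, col=0): c = -0.8100 + -1.0900i → escape time 3
(row=3, col=1): c = -0.5560 + -1.0900i → escape time 3
(row=3, col=2): c = -0.3020 + -1.0900i → escape time 5
(row=3, col=3): c = -0.0480 + -1.0900i → escape time 5
(row=3, col=4): c = 0.2060 + -1.0900i → escape time 3
(row=3, col=5): c = 0.4600 + -1.0900i → escape time 2

Answer: 666666
666666
566665
335532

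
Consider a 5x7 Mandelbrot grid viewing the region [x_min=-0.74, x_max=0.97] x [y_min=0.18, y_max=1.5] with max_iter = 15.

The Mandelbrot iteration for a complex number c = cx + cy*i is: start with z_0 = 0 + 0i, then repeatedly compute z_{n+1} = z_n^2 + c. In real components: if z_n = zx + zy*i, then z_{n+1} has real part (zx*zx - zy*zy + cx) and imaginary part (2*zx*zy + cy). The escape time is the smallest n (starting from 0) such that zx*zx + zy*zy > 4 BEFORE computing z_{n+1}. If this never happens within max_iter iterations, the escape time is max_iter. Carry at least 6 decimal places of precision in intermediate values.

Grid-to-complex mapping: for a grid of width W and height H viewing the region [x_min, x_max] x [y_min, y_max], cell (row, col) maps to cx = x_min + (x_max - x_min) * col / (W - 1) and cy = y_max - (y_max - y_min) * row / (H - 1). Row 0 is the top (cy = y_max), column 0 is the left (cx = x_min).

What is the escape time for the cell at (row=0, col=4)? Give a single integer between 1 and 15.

z_0 = 0 + 0i, c = 0.9700 + 1.5000i
Iter 1: z = 0.9700 + 1.5000i, |z|^2 = 3.1909
Iter 2: z = -0.3391 + 4.4100i, |z|^2 = 19.5631
Escaped at iteration 2

Answer: 2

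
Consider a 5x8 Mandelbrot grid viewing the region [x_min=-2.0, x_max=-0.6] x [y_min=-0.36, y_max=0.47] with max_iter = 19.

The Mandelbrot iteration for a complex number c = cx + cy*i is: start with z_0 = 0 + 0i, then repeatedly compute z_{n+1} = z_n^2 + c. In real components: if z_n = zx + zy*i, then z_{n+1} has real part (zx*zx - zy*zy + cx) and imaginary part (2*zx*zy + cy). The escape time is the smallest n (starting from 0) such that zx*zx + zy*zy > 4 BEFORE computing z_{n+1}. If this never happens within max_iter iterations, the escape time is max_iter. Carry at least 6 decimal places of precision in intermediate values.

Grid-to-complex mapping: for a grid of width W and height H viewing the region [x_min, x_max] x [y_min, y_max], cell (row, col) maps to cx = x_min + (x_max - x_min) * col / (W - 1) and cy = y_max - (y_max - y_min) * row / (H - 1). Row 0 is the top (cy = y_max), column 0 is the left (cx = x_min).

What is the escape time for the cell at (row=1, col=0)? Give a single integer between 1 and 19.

Answer: 1

Derivation:
z_0 = 0 + 0i, c = -2.0000 + 0.3514i
Iter 1: z = -2.0000 + 0.3514i, |z|^2 = 4.1235
Escaped at iteration 1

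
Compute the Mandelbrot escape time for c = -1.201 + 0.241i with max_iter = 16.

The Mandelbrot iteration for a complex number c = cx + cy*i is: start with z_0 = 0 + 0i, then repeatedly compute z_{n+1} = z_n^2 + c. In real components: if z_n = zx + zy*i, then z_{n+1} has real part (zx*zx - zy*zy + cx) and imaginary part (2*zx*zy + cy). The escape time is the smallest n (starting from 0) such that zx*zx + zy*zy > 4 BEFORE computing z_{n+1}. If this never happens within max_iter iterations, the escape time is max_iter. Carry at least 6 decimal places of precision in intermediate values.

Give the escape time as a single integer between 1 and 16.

Answer: 16

Derivation:
z_0 = 0 + 0i, c = -1.2010 + 0.2410i
Iter 1: z = -1.2010 + 0.2410i, |z|^2 = 1.5005
Iter 2: z = 0.1833 + -0.3379i, |z|^2 = 0.1478
Iter 3: z = -1.2816 + 0.1171i, |z|^2 = 1.6561
Iter 4: z = 0.4277 + -0.0592i, |z|^2 = 0.1864
Iter 5: z = -1.0216 + 0.1904i, |z|^2 = 1.0799
Iter 6: z = -0.1936 + -0.1480i, |z|^2 = 0.0594
Iter 7: z = -1.1854 + 0.2983i, |z|^2 = 1.4942
Iter 8: z = 0.1152 + -0.4662i, |z|^2 = 0.2306
Iter 9: z = -1.4051 + 0.1335i, |z|^2 = 1.9920
Iter 10: z = 0.7553 + -0.1343i, |z|^2 = 0.5886
Iter 11: z = -0.6485 + 0.0382i, |z|^2 = 0.4220
Iter 12: z = -0.7819 + 0.1915i, |z|^2 = 0.6481
Iter 13: z = -0.6263 + -0.0585i, |z|^2 = 0.3957
Iter 14: z = -0.8122 + 0.3142i, |z|^2 = 0.7584
Iter 15: z = -0.6401 + -0.2695i, |z|^2 = 0.4823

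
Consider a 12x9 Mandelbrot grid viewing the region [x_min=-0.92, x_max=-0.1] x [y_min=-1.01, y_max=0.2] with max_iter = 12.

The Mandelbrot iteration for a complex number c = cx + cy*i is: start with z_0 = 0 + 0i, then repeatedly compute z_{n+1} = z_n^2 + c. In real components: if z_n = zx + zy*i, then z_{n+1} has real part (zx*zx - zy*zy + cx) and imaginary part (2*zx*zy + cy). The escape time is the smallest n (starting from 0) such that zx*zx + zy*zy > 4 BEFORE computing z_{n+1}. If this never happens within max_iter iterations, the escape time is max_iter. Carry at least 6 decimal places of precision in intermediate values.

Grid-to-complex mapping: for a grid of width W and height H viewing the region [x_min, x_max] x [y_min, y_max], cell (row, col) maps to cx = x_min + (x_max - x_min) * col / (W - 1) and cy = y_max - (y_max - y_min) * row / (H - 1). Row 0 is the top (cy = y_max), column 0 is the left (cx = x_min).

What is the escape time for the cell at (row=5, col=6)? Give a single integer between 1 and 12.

Answer: 12

Derivation:
z_0 = 0 + 0i, c = -0.4727 + -0.5562i
Iter 1: z = -0.4727 + -0.5562i, |z|^2 = 0.5329
Iter 2: z = -0.5587 + -0.0303i, |z|^2 = 0.3130
Iter 3: z = -0.1615 + -0.5223i, |z|^2 = 0.2989
Iter 4: z = -0.7195 + -0.3875i, |z|^2 = 0.6678
Iter 5: z = -0.1052 + 0.0013i, |z|^2 = 0.0111
Iter 6: z = -0.4617 + -0.5565i, |z|^2 = 0.5229
Iter 7: z = -0.5693 + -0.0424i, |z|^2 = 0.3259
Iter 8: z = -0.1504 + -0.5080i, |z|^2 = 0.2807
Iter 9: z = -0.7081 + -0.4035i, |z|^2 = 0.6643
Iter 10: z = -0.1340 + 0.0152i, |z|^2 = 0.0182
Iter 11: z = -0.4550 + -0.5603i, |z|^2 = 0.5210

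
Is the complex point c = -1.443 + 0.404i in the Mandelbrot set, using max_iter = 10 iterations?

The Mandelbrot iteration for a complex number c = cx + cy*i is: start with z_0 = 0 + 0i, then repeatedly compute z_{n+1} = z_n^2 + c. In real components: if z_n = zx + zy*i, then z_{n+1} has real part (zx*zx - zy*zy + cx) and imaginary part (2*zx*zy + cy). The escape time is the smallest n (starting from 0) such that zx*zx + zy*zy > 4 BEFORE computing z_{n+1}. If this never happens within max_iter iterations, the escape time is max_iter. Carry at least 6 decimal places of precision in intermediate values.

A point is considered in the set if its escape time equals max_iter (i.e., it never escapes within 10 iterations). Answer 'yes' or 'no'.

z_0 = 0 + 0i, c = -1.4430 + 0.4040i
Iter 1: z = -1.4430 + 0.4040i, |z|^2 = 2.2455
Iter 2: z = 0.4760 + -0.7619i, |z|^2 = 0.8072
Iter 3: z = -1.7970 + -0.3214i, |z|^2 = 3.3323
Iter 4: z = 1.6827 + 1.5592i, |z|^2 = 5.2625
Escaped at iteration 4

Answer: no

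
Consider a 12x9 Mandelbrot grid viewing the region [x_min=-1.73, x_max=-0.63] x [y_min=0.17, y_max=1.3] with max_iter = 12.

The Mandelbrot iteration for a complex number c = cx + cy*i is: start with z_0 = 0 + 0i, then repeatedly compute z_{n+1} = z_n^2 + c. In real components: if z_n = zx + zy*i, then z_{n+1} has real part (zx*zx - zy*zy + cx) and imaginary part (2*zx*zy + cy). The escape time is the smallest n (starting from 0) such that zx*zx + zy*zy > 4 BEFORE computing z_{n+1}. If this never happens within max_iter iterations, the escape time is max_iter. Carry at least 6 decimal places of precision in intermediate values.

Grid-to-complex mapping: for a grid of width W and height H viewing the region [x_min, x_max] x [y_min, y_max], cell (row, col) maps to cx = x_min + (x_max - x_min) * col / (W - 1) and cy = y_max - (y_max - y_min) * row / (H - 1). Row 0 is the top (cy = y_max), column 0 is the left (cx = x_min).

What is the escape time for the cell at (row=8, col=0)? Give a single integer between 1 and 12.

z_0 = 0 + 0i, c = -1.7300 + 0.1700i
Iter 1: z = -1.7300 + 0.1700i, |z|^2 = 3.0218
Iter 2: z = 1.2340 + -0.4182i, |z|^2 = 1.6976
Iter 3: z = -0.3821 + -0.8621i, |z|^2 = 0.8893
Iter 4: z = -2.3272 + 0.8289i, |z|^2 = 6.1030
Escaped at iteration 4

Answer: 4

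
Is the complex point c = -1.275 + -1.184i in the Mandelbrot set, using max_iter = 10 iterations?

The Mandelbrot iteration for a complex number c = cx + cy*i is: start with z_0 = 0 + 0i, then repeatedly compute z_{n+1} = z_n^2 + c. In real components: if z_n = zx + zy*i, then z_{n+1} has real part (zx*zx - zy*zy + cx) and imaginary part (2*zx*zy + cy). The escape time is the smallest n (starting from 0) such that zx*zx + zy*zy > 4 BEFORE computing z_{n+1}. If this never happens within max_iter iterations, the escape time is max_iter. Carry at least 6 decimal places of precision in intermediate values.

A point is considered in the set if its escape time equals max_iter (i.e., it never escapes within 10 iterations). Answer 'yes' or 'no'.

z_0 = 0 + 0i, c = -1.2750 + -1.1840i
Iter 1: z = -1.2750 + -1.1840i, |z|^2 = 3.0275
Iter 2: z = -1.0512 + 1.8352i, |z|^2 = 4.4730
Escaped at iteration 2

Answer: no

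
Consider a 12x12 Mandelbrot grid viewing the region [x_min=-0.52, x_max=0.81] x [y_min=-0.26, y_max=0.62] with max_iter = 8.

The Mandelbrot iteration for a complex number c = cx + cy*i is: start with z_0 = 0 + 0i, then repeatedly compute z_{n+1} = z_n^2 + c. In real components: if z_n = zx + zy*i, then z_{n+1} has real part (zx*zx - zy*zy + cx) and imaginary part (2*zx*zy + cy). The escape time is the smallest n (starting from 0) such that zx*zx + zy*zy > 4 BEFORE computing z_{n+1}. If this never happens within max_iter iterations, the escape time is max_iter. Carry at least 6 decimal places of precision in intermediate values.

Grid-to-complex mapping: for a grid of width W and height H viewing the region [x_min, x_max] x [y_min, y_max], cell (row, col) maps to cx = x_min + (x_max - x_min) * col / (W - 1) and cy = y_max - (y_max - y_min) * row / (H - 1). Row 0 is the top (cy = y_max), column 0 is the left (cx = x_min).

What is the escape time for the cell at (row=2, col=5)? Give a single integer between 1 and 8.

z_0 = 0 + 0i, c = 0.0845 + 0.4600i
Iter 1: z = 0.0845 + 0.4600i, |z|^2 = 0.2187
Iter 2: z = -0.1199 + 0.5378i, |z|^2 = 0.3036
Iter 3: z = -0.1903 + 0.3310i, |z|^2 = 0.1458
Iter 4: z = 0.0112 + 0.3340i, |z|^2 = 0.1117
Iter 5: z = -0.0269 + 0.4675i, |z|^2 = 0.2192
Iter 6: z = -0.1333 + 0.4349i, |z|^2 = 0.2069
Iter 7: z = -0.0868 + 0.3441i, |z|^2 = 0.1259

Answer: 8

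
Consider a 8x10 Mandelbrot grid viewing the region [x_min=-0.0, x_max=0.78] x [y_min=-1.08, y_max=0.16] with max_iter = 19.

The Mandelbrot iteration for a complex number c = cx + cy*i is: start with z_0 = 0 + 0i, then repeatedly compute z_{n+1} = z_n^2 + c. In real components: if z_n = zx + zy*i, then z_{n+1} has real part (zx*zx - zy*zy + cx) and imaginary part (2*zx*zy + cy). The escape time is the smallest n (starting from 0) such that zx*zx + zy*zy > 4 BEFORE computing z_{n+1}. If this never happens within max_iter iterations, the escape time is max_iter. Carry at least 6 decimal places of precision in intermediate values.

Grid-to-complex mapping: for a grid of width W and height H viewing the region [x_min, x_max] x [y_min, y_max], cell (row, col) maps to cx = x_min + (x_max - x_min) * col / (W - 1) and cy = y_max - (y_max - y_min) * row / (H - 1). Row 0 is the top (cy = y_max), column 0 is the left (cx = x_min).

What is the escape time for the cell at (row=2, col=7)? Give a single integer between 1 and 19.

Answer: 3

Derivation:
z_0 = 0 + 0i, c = 0.7800 + -0.1156i
Iter 1: z = 0.7800 + -0.1156i, |z|^2 = 0.6218
Iter 2: z = 1.3750 + -0.2958i, |z|^2 = 1.9783
Iter 3: z = 2.5832 + -0.9291i, |z|^2 = 7.5364
Escaped at iteration 3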